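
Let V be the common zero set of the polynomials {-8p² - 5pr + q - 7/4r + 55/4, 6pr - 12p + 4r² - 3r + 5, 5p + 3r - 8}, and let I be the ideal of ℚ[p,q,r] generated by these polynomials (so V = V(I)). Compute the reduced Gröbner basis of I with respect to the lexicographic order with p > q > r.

G = {p + ⅗r - 8/5, q + 147/100r - 247/100, r² + 69/2r - 71/2}

f_1 = -8p² - 5pr + q - 7/4r + 55/4, LT = p².
f_2 = 6pr - 12p + 4r² - 3r + 5, LT = pr.
f_3 = 5p + 3r - 8, LT = p.

S(f_1,f_2): lcm = p²r. S = 2p² - 1/24pr² + ½pr - ⅚p - ⅛qr + 7/32r² - 55/32r.
  leading term p²: subtract (-¼)·f_1 from 2p² - 1/24pr² + ½pr - ⅚p - ⅛qr + 7/32r² - 55/32r → -1/24pr² - ¾pr - ⅚p - ⅛qr + ¼q + 7/32r² - 69/32r + 55/16
  leading term pr²: subtract (-1/144r)·f_2 from -1/24pr² - ¾pr - ⅚p - ⅛qr + ¼q + 7/32r² - 69/32r + 55/16 → -⅚pr - ⅚p - ⅛qr + ¼q + 1/36r³ + 19/96r² - 611/288r + 55/16
  leading term pr: subtract (-5/36)·f_2 from -⅚pr - ⅚p - ⅛qr + ¼q + 1/36r³ + 19/96r² - 611/288r + 55/16 → -5/2p - ⅛qr + ¼q + 1/36r³ + 217/288r² - 731/288r + 595/144
  leading term p: subtract (-½)·f_3 from -5/2p - ⅛qr + ¼q + 1/36r³ + 217/288r² - 731/288r + 595/144 → -⅛qr + ¼q + 1/36r³ + 217/288r² - 299/288r + 19/144
  leading term qr: no divisor's leading term divides it; move -⅛qr to the remainder.
  leading term q: no divisor's leading term divides it; move ¼q to the remainder.
  leading term r³: no divisor's leading term divides it; move 1/36r³ to the remainder.
  leading term r²: no divisor's leading term divides it; move 217/288r² to the remainder.
  leading term r: no divisor's leading term divides it; move -299/288r to the remainder.
  leading term 1: no divisor's leading term divides it; move 19/144 to the remainder.
  remainder -⅛qr + ¼q + 1/36r³ + 217/288r² - 299/288r + 19/144 ≠ 0; add g_4 = -⅛qr + ¼q + 1/36r³ + 217/288r² - 299/288r + 19/144 to the basis.

S(f_1,f_3): lcm = p². S = 1/40pr + 8/5p - ⅛q + 7/32r - 55/32.
  leading term pr: subtract (1/240)·f_2 from 1/40pr + 8/5p - ⅛q + 7/32r - 55/32 → 33/20p - ⅛q - 1/60r² + 37/160r - 167/96
  leading term p: subtract (33/100)·f_3 from 33/20p - ⅛q - 1/60r² + 37/160r - 167/96 → -⅛q - 1/60r² - 607/800r + 2161/2400
  leading term q: no divisor's leading term divides it; move -⅛q to the remainder.
  leading term r²: no divisor's leading term divides it; move -1/60r² to the remainder.
  leading term r: no divisor's leading term divides it; move -607/800r to the remainder.
  leading term 1: no divisor's leading term divides it; move 2161/2400 to the remainder.
  remainder -⅛q - 1/60r² - 607/800r + 2161/2400 ≠ 0; add g_5 = -⅛q - 1/60r² - 607/800r + 2161/2400 to the basis.

S(f_2,f_3): lcm = pr. S = -2p + 1/15r² + 11/10r + ⅚.
  leading term p: subtract (-⅖)·f_3 from -2p + 1/15r² + 11/10r + ⅚ → 1/15r² + 23/10r - 71/30
  leading term r²: no divisor's leading term divides it; move 1/15r² to the remainder.
  leading term r: no divisor's leading term divides it; move 23/10r to the remainder.
  leading term 1: no divisor's leading term divides it; move -71/30 to the remainder.
  remainder 1/15r² + 23/10r - 71/30 ≠ 0; add g_6 = 1/15r² + 23/10r - 71/30 to the basis.

The other S-polynomials (S(f_1,g_4), S(f_2,g_4), S(f_3,g_4), S(f_1,g_5), S(f_2,g_5), S(f_3,g_5), S(g_4,g_5), S(f_1,g_6), S(f_2,g_6), S(f_3,g_6), S(g_4,g_6), S(g_5,g_6)) all reduce to 0 modulo the current basis, so we have a Gröbner basis.
Inter-reduce: drop elements whose leading term is divisible by another's, tail-reduce, and make monic.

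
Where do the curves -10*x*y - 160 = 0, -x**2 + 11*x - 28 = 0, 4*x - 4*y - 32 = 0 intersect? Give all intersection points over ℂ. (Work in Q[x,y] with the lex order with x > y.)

{(4, -4)}

Compute a lex Gröbner basis by Buchberger's algorithm.
f_1 = -10*x*y - 160, LT = x*y.
f_2 = -x**2 + 11*x - 28, LT = x**2.
f_3 = 4*x - 4*y - 32, LT = x.

S(f_1,f_2): lcm = x**2*y. S = 11*x*y + 16*x - 28*y.
  leading term x*y: subtract (-11/10)·f_1 from 11*x*y + 16*x - 28*y → 16*x - 28*y - 176
  leading term x: subtract (4)·f_3 from 16*x - 28*y - 176 → -12*y - 48
  leading term y: no divisor's leading term divides it; move -12*y to the remainder.
  leading term 1: no divisor's leading term divides it; move -48 to the remainder.
  remainder -12*y - 48 ≠ 0; add h_4 = -12*y - 48 to the basis.

The other S-polynomials (S(f_1,f_3), S(f_2,f_3), S(f_1,h_4), S(f_2,h_4), S(f_3,h_4)) all reduce to 0 modulo the current basis, so we have a Gröbner basis.
Inter-reduce: drop elements whose leading term is divisible by another's, tail-reduce, and make monic.
Reduced Gröbner basis: {x - 4, y + 4}.

The lex basis is triangular: the last element involves only y. Solving y + 4 = 0 gives y ∈ {-4}; substituting each value into the earlier elements determines the remaining variables.
  y = -4: the earlier basis element becomes x - 4 = 0, giving x = 4 — point (4, -4).
Check: every point annihilates each of the original generators.
This is the nonlinear analogue of row-reducing a linear system.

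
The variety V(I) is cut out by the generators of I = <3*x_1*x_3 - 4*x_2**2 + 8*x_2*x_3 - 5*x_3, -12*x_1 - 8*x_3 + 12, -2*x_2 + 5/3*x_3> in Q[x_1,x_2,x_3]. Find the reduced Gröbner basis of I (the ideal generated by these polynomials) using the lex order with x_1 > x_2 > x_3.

f_1 = 3*x_1*x_3 - 4*x_2**2 + 8*x_2*x_3 - 5*x_3, LT = x_1*x_3.
f_2 = -12*x_1 - 8*x_3 + 12, LT = x_1.
f_3 = -2*x_2 + 5/3*x_3, LT = x_2.

S(f_1,f_2): lcm = x_1*x_3. S = -4/3*x_2**2 + 8/3*x_2*x_3 - 2/3*x_3**2 - 2/3*x_3.
  reduce S modulo (f_1, f_2, f_3):
  remainder 17/27*x_3**2 - 2/3*x_3 ≠ 0; add g_4 = 17/27*x_3**2 - 2/3*x_3 to the basis.

The other S-polynomials (S(f_1,f_3), S(f_2,f_3), S(f_1,g_4), S(f_2,g_4), S(f_3,g_4)) all reduce to 0 modulo the current basis, so we have a Gröbner basis.
Inter-reduce: drop elements whose leading term is divisible by another's, tail-reduce, and make monic.

G = {x_1 + 2/3*x_3 - 1, x_2 - 5/6*x_3, x_3**2 - 18/17*x_3}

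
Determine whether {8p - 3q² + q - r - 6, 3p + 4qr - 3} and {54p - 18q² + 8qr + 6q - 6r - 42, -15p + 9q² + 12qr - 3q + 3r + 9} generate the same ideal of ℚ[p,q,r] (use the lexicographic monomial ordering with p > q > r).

Equality of ideals is decidable: compute both reduced Gröbner bases (unique for the ordering) and check whether they agree.
Buchberger on the first generating set:
f_1 = 8p - 3q² + q - r - 6, LT = p.
f_2 = 3p + 4qr - 3, LT = p.

S(f_1,f_2): lcm = p. S = -⅜q² - 4/3qr + ⅛q - ⅛r + ¼.
  leading term q²: no divisor's leading term divides it; move -⅜q² to the remainder.
  leading term qr: no divisor's leading term divides it; move -4/3qr to the remainder.
  leading term q: no divisor's leading term divides it; move ⅛q to the remainder.
  leading term r: no divisor's leading term divides it; move -⅛r to the remainder.
  leading term 1: no divisor's leading term divides it; move ¼ to the remainder.
  remainder -⅜q² - 4/3qr + ⅛q - ⅛r + ¼ ≠ 0; add g_3 = -⅜q² - 4/3qr + ⅛q - ⅛r + ¼ to the basis.

S(f_1,g_3): leading monomials are coprime, so the S-polynomial reduces to 0 (Buchberger's first criterion).
S(f_2,g_3): leading monomials are coprime, so the S-polynomial reduces to 0 (Buchberger's first criterion).
Every S-polynomial of the final basis reduces to 0, so we have a Gröbner basis.
Inter-reduce: drop elements whose leading term is divisible by another's, tail-reduce, and make monic.
Reduced Gröbner basis: {p + 4/3qr - 1, q² + 32/9qr - ⅓q + ⅓r - ⅔}.

Buchberger on the second generating set:
h_1 = 54p - 18q² + 8qr + 6q - 6r - 42, LT = p.
h_2 = -15p + 9q² + 12qr - 3q + 3r + 9, LT = p.

S(h_1,h_2): lcm = p. S = 4/15q² + 128/135qr - 4/45q + 4/45r - 8/45.
  leading term q²: no divisor's leading term divides it; move 4/15q² to the remainder.
  leading term qr: no divisor's leading term divides it; move 128/135qr to the remainder.
  leading term q: no divisor's leading term divides it; move -4/45q to the remainder.
  leading term r: no divisor's leading term divides it; move 4/45r to the remainder.
  leading term 1: no divisor's leading term divides it; move -8/45 to the remainder.
  remainder 4/15q² + 128/135qr - 4/45q + 4/45r - 8/45 ≠ 0; add k_3 = 4/15q² + 128/135qr - 4/45q + 4/45r - 8/45 to the basis.

S(h_1,k_3): leading monomials are coprime, so the S-polynomial reduces to 0 (Buchberger's first criterion).
S(h_2,k_3): leading monomials are coprime, so the S-polynomial reduces to 0 (Buchberger's first criterion).
Every S-polynomial of the final basis reduces to 0, so we have a Gröbner basis.
Inter-reduce: drop elements whose leading term is divisible by another's, tail-reduce, and make monic.
Reduced Gröbner basis: {p + 4/3qr - 1, q² + 32/9qr - ⅓q + ⅓r - ⅔}.

Same reduced basis, so the two generating sets span the same ideal.

Yes, the ideals are equal.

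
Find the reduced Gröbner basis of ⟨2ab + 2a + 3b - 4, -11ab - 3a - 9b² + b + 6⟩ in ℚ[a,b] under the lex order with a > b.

This is the nonlinear analogue of row-reducing a linear system.

f_1 = 2ab + 2a + 3b - 4, LT = ab.
f_2 = -11ab - 3a - 9b² + b + 6, LT = ab.

S(f_1,f_2): lcm = ab. S = 8/11a - 9/11b² + 35/22b - 16/11.
  reduce S modulo (f_1, f_2):
  remainder 8/11a - 9/11b² + 35/22b - 16/11 ≠ 0; add g_3 = 8/11a - 9/11b² + 35/22b - 16/11 to the basis.

S(f_1,g_3): lcm = ab. S = a + 9/8b³ - 35/16b² + 7/2b - 2.
  reduce S modulo (f_1, f_2, g_3):
  remainder 9/8b³ - 17/16b² + 21/16b ≠ 0; add g_4 = 9/8b³ - 17/16b² + 21/16b to the basis.

The other S-polynomials (S(f_2,g_3), S(f_1,g_4), S(f_2,g_4), S(g_3,g_4)) all reduce to 0 modulo the current basis, so we have a Gröbner basis.
Inter-reduce: drop elements whose leading term is divisible by another's, tail-reduce, and make monic.

G = {a - 9/8b² + 35/16b - 2, b³ - 17/18b² + 7/6b}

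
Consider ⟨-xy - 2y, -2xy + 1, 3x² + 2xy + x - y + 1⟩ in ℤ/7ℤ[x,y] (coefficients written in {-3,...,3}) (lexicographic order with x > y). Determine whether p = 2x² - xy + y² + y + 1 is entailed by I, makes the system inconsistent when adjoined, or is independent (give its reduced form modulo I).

First compute the reduced Gröbner basis of I by Buchberger's algorithm.
f_1 = -xy - 2y, LT = xy.
f_2 = -2xy + 1, LT = xy.
f_3 = 3x² + 2xy + x - y + 1, LT = x².

S(f_1,f_2): lcm = xy. S = 2y - 3.
  leading term y: no divisor's leading term divides it; move 2y to the remainder.
  leading term 1: no divisor's leading term divides it; move -3 to the remainder.
  remainder 2y - 3 ≠ 0; add h_4 = 2y - 3 to the basis.

S(f_1,f_3): lcm = x²y. S = -3xy² - 3xy - 2y² + 2y.
  leading term xy²: subtract (3y)·f_1 from -3xy² - 3xy - 2y² + 2y → -3xy - 3y² + 2y
  leading term xy: subtract (3)·f_1 from -3xy - 3y² + 2y → -3y² + y
  leading term y²: subtract (2y)·h_4 from -3y² + y → 0
  remainder 0.

S(f_2,f_3): lcm = x²y. S = -3xy² + 2xy + 3x - 2y² + 2y.
  leading term xy²: subtract (3y)·f_1 from -3xy² + 2xy + 3x - 2y² + 2y → 2xy + 3x - 3y² + 2y
  leading term xy: subtract (-2)·f_1 from 2xy + 3x - 3y² + 2y → 3x - 3y² - 2y
  leading term x: no divisor's leading term divides it; move 3x to the remainder.
  leading term y²: subtract (2y)·h_4 from -3y² - 2y → -3y
  leading term y: subtract (2)·h_4 from -3y → -1
  leading term 1: no divisor's leading term divides it; move -1 to the remainder.
  remainder 3x - 1 ≠ 0; add h_5 = 3x - 1 to the basis.

S(f_1,h_4): lcm = xy. S = -2x + 2y.
  leading term x: subtract (-3)·h_5 from -2x + 2y → 2y - 3
  leading term y: subtract (1)·h_4 from 2y - 3 → 0
  remainder 0.

S(f_2,h_4): lcm = xy. S = -2x + 3.
  leading term x: subtract (-3)·h_5 from -2x + 3 → 0
  remainder 0.

S(f_3,h_4): leading monomials are coprime, so the S-polynomial reduces to 0 (Buchberger's first criterion).
S(f_1,h_5): lcm = xy. S = 0.
  remainder 0.

S(f_2,h_5): lcm = xy. S = -2y + 3.
  leading term y: subtract (-1)·h_4 from -2y + 3 → 0
  remainder 0.

S(f_3,h_5): lcm = x². S = 3xy + 3x + 2y - 2.
  leading term xy: subtract (-3)·f_1 from 3xy + 3x + 2y - 2 → 3x + 3y - 2
  leading term x: subtract (1)·h_5 from 3x + 3y - 2 → 3y - 1
  leading term y: subtract (-2)·h_4 from 3y - 1 → 0
  remainder 0.

S(h_4,h_5): leading monomials are coprime, so the S-polynomial reduces to 0 (Buchberger's first criterion).
Every S-polynomial of the final basis reduces to 0, so we have a Gröbner basis.
Inter-reduce: drop elements whose leading term is divisible by another's, tail-reduce, and make monic.
Reduced Gröbner basis: {x + 2, y + 2}.
Label its elements g_1 = x + 2, g_2 = y + 2.

Reduce p = 2x² - xy + y² + y + 1 modulo G:
  leading term x²: subtract (2x)·g_1 from 2x² - xy + y² + y + 1 → -xy + 3x + y² + y + 1
  leading term xy: subtract (-y)·g_1 from -xy + 3x + y² + y + 1 → 3x + y² + 3y + 1
  leading term x: subtract (3)·g_1 from 3x + y² + 3y + 1 → y² + 3y + 2
  leading term y²: subtract (y)·g_2 from y² + 3y + 2 → y + 2
  leading term y: subtract (1)·g_2 from y + 2 → 0
  normal form = 0.
Since the normal form is 0, p ∈ I.

2x² - xy + y² + y + 1 lies in I (it reduces to 0).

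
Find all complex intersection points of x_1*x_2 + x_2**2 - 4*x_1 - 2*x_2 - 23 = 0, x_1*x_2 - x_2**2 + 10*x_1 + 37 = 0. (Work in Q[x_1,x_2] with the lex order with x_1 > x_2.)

Compute a lex Gröbner basis by Buchberger's algorithm.
f_1 = x_1*x_2 - 4*x_1 + x_2**2 - 2*x_2 - 23, LT = x_1*x_2.
f_2 = x_1*x_2 + 10*x_1 - x_2**2 + 37, LT = x_1*x_2.

S(f_1,f_2): lcm = x_1*x_2. S = -14*x_1 + 2*x_2**2 - 2*x_2 - 60.
  reduce S modulo (f_1, f_2):
  remainder -14*x_1 + 2*x_2**2 - 2*x_2 - 60 ≠ 0; add h_3 = -14*x_1 + 2*x_2**2 - 2*x_2 - 60 to the basis.

S(f_1,h_3): lcm = x_1*x_2. S = -4*x_1 + 1/7*x_2**3 + 6/7*x_2**2 - 44/7*x_2 - 23.
  reduce S modulo (f_1, f_2, h_3):
  remainder 1/7*x_2**3 + 2/7*x_2**2 - 40/7*x_2 - 41/7 ≠ 0; add h_4 = 1/7*x_2**3 + 2/7*x_2**2 - 40/7*x_2 - 41/7 to the basis.

The other S-polynomials (S(f_2,h_3), S(f_1,h_4), S(f_2,h_4), S(h_3,h_4)) all reduce to 0 modulo the current basis, so we have a Gröbner basis.
Inter-reduce: drop elements whose leading term is divisible by another's, tail-reduce, and make monic.
Reduced Gröbner basis: {x_1 - 1/7*x_2**2 + 1/7*x_2 + 30/7, x_2**3 + 2*x_2**2 - 40*x_2 - 41}.

From the last basis element, x_2**3 + 2*x_2**2 - 40*x_2 - 41 = 0, so x_2 takes values in {-1, -1/2 + sqrt(165)/2, -sqrt(165)/2 - 1/2}. Each choice, substituted upward through the basis, yields the corresponding point(s) of the solution set.
  x_2 = -1: the earlier basis element becomes x_1 + 4 = 0, giving x_1 = -4 — point (-4, -1).
  x_2 = -1/2 + sqrt(165)/2: the earlier basis element becomes x_1 - 12/7 + sqrt(165)/7 = 0, giving x_1 = 12/7 - sqrt(165)/7 — point (12/7 - sqrt(165)/7, -1/2 + sqrt(165)/2).
  x_2 = -sqrt(165)/2 - 1/2: the earlier basis element becomes x_1 - sqrt(165)/7 - 12/7 = 0, giving x_1 = 12/7 + sqrt(165)/7 — point (12/7 + sqrt(165)/7, -sqrt(165)/2 - 1/2).

{(-4, -1), (12/7 - sqrt(165)/7, -1/2 + sqrt(165)/2), (12/7 + sqrt(165)/7, -sqrt(165)/2 - 1/2)}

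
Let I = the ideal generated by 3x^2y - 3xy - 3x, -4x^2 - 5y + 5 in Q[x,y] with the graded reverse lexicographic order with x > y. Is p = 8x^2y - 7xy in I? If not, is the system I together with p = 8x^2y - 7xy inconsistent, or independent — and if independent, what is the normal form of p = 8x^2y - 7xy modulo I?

8x^2y - 7xy is independent of I; its normal form modulo I is -5/4y^2 + 7x + 5/4y.

First compute the reduced Gröbner basis of I by Buchberger's algorithm.
f_1 = 3x^2y - 3xy - 3x, LT = x^2y.
f_2 = -4x^2 - 5y + 5, LT = x^2.

S(f_1,f_2): lcm = x^2y. S = -xy - 5/4y^2 - x + 5/4y.
  leading term xy: no divisor's leading term divides it; move -xy to the remainder.
  leading term y^2: no divisor's leading term divides it; move -5/4y^2 to the remainder.
  leading term x: no divisor's leading term divides it; move -x to the remainder.
  leading term y: no divisor's leading term divides it; move 5/4y to the remainder.
  remainder -xy - 5/4y^2 - x + 5/4y ≠ 0; add h_3 = -xy - 5/4y^2 - x + 5/4y to the basis.

S(f_1,h_3): lcm = x^2y. S = -5/4xy^2 - x^2 + 1/4xy - x.
  leading term xy^2: subtract (5/4y)·h_3 from -5/4xy^2 - x^2 + 1/4xy - x → 25/16y^3 - x^2 + 3/2xy - 25/16y^2 - x
  leading term y^3: no divisor's leading term divides it; move 25/16y^3 to the remainder.
  leading term x^2: subtract (1/4)·f_2 from -x^2 + 3/2xy - 25/16y^2 - x → 3/2xy - 25/16y^2 - x + 5/4y - 5/4
  leading term xy: subtract (-3/2)·h_3 from 3/2xy - 25/16y^2 - x + 5/4y - 5/4 → -55/16y^2 - 5/2x + 25/8y - 5/4
  leading term y^2: no divisor's leading term divides it; move -55/16y^2 to the remainder.
  leading term x: no divisor's leading term divides it; move -5/2x to the remainder.
  leading term y: no divisor's leading term divides it; move 25/8y to the remainder.
  leading term 1: no divisor's leading term divides it; move -5/4 to the remainder.
  remainder 25/16y^3 - 55/16y^2 - 5/2x + 25/8y - 5/4 ≠ 0; add h_4 = 25/16y^3 - 55/16y^2 - 5/2x + 25/8y - 5/4 to the basis.

The other S-polynomials (S(f_2,h_3), S(f_1,h_4), S(f_2,h_4), S(h_3,h_4)) all reduce to 0 modulo the current basis, so we have a Gröbner basis.
Inter-reduce: drop elements whose leading term is divisible by another's, tail-reduce, and make monic.
Reduced Gröbner basis: {y^3 - 11/5y^2 - 8/5x + 2y - 4/5, x^2 + 5/4y - 5/4, xy + 5/4y^2 + x - 5/4y}.
Label its elements g_1 = y^3 - 11/5y^2 - 8/5x + 2y - 4/5, g_2 = x^2 + 5/4y - 5/4, g_3 = xy + 5/4y^2 + x - 5/4y.

Reduce p = 8x^2y - 7xy modulo G:
  leading term x^2y: subtract (8y)·g_2 from 8x^2y - 7xy → -7xy - 10y^2 + 10y
  leading term xy: subtract (-7)·g_3 from -7xy - 10y^2 + 10y → -5/4y^2 + 7x + 5/4y
  leading term y^2: no divisor's leading term divides it; move -5/4y^2 to the remainder.
  leading term x: no divisor's leading term divides it; move 7x to the remainder.
  leading term y: no divisor's leading term divides it; move 5/4y to the remainder.
  normal form = -5/4y^2 + 7x + 5/4y.
The normal form is nonzero, so p ∉ I. Since p minus its normal form lies in I, I + (p) = I + (r) where r = -5/4y^2 + 7x + 5/4y; decide whether this ideal is the whole ring.
Run Buchberger on G together with r (pairs among the g_i already reduce to 0 since G is a Gröbner basis):
g_1 = y^3 - 11/5y^2 - 8/5x + 2y - 4/5, LT = y^3.
g_2 = x^2 + 5/4y - 5/4, LT = x^2.
g_3 = xy + 5/4y^2 + x - 5/4y, LT = xy.
r = -5/4y^2 + 7x + 5/4y, LT = y^2.

S(g_1,r): lcm = y^3. S = 28/5xy - 6/5y^2 - 8/5x + 2y - 4/5.
  leading term xy: subtract (28/5)·g_3 from 28/5xy - 6/5y^2 - 8/5x + 2y - 4/5 → -41/5y^2 - 36/5x + 9y - 4/5
  leading term y^2: subtract (164/25)·r from -41/5y^2 - 36/5x + 9y - 4/5 → -1328/25x + 4/5y - 4/5
  leading term x: no divisor's leading term divides it; move -1328/25x to the remainder.
  leading term y: no divisor's leading term divides it; move 4/5y to the remainder.
  leading term 1: no divisor's leading term divides it; move -4/5 to the remainder.
  remainder -1328/25x + 4/5y - 4/5 ≠ 0; add m_5 = -1328/25x + 4/5y - 4/5 to the basis.

S(g_3,r): lcm = xy^2. S = 5/4y^3 + 28/5x^2 + 2xy - 5/4y^2.
  leading term y^3: subtract (5/4)·g_1 from 5/4y^3 + 28/5x^2 + 2xy - 5/4y^2 → 28/5x^2 + 2xy + 3/2y^2 + 2x - 5/2y + 1
  leading term x^2: subtract (28/5)·g_2 from 28/5x^2 + 2xy + 3/2y^2 + 2x - 5/2y + 1 → 2xy + 3/2y^2 + 2x - 19/2y + 8
  leading term xy: subtract (2)·g_3 from 2xy + 3/2y^2 + 2x - 19/2y + 8 → -y^2 - 7y + 8
  leading term y^2: subtract (4/5)·r from -y^2 - 7y + 8 → -28/5x - 8y + 8
  leading term x: subtract (35/332)·m_5 from -28/5x - 8y + 8 → -671/83y + 671/83
  leading term y: no divisor's leading term divides it; move -671/83y to the remainder.
  leading term 1: no divisor's leading term divides it; move 671/83 to the remainder.
  remainder -671/83y + 671/83 ≠ 0; add m_6 = -671/83y + 671/83 to the basis.

The other S-polynomials (S(g_1,g_2), S(g_1,g_3), S(g_2,g_3), S(g_2,r), S(g_1,m_5), S(g_2,m_5), S(g_3,m_5), S(r,m_5), S(g_1,m_6), S(g_2,m_6), S(g_3,m_6), S(r,m_6), S(m_5,m_6)) all reduce to 0 modulo the current basis, so we have a Gröbner basis.
Inter-reduce: drop elements whose leading term is divisible by another's, tail-reduce, and make monic.
Reduced Gröbner basis: {x, y - 1}.
The reduced Gröbner basis of I + (p) is {x, y - 1} ≠ {1}, a proper ideal, so the enlarged system stays consistent: p is independent of I, with normal form -5/4y^2 + 7x + 5/4y.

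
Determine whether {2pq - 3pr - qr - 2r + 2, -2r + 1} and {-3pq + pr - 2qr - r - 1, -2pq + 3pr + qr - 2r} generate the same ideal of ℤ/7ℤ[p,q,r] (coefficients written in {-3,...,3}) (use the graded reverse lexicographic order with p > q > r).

Yes, the ideals are equal.

For a fixed monomial order, each ideal has a unique reduced Gröbner basis; comparing bases decides equality.
Buchberger on the first generating set:
f_1 = 2pq - 3pr - qr - 2r + 2, LT = pq.
f_2 = -2r + 1, LT = r.

The S-polynomials (S(f_1,f_2)) all reduce to 0 modulo the current basis, so we have a Gröbner basis.
Inter-reduce: drop elements whose leading term is divisible by another's, tail-reduce, and make monic.
Reduced Gröbner basis: {pq + p - 2q - 3, r + 3}.

Buchberger on the second generating set:
h_1 = -3pq + pr - 2qr - r - 1, LT = pq.
h_2 = -2pq + 3pr + qr - 2r, LT = pq.

S(h_1,h_2): lcm = pq. S = -3r - 2.
  leading term r: no divisor's leading term divides it; move -3r to the remainder.
  leading term 1: no divisor's leading term divides it; move -2 to the remainder.
  remainder -3r - 2 ≠ 0; add k_3 = -3r - 2 to the basis.

The other S-polynomials (S(h_1,k_3), S(h_2,k_3)) all reduce to 0 modulo the current basis, so we have a Gröbner basis.
Inter-reduce: drop elements whose leading term is divisible by another's, tail-reduce, and make monic.
Reduced Gröbner basis: {pq + p - 2q - 3, r + 3}.

Same reduced basis, so the two generating sets span the same ideal.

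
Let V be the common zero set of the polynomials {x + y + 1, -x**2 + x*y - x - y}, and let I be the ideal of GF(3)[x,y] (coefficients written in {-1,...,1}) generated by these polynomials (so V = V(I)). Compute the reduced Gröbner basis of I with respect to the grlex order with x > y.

G = {y**2, x + y + 1}

f_1 = x + y + 1, LT = x.
f_2 = -x**2 + x*y - x - y, LT = x**2.

S(f_1,f_2): lcm = x**2. S = -x*y - y.
  leading term x*y: subtract (-y)·f_1 from -x*y - y → y**2
  leading term y**2: no divisor's leading term divides it; move y**2 to the remainder.
  remainder y**2 ≠ 0; add g_3 = y**2 to the basis.

The other S-polynomials (S(f_1,g_3), S(f_2,g_3)) all reduce to 0 modulo the current basis, so we have a Gröbner basis.
Inter-reduce: drop elements whose leading term is divisible by another's, tail-reduce, and make monic.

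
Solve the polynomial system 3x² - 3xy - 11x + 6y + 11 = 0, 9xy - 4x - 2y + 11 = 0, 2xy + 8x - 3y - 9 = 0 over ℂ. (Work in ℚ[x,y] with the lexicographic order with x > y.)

{(1, -1)}

Compute a lex Gröbner basis by Buchberger's algorithm.
f_1 = 3x² - 3xy - 11x + 6y + 11, LT = x².
f_2 = 9xy - 4x - 2y + 11, LT = xy.
f_3 = 2xy + 8x - 3y - 9, LT = xy.

S(f_1,f_2): lcm = x²y. S = 4/9x² - xy² - 31/9xy - 11/9x + 2y² + 11/3y.
  leading term x²: subtract (4/27)·f_1 from 4/9x² - xy² - 31/9xy - 11/9x + 2y² + 11/3y → -xy² - 3xy + 11/27x + 2y² + 25/9y - 44/27
  leading term xy²: subtract (-1/9y)·f_2 from -xy² - 3xy + 11/27x + 2y² + 25/9y - 44/27 → -31/9xy + 11/27x + 16/9y² + 4y - 44/27
  leading term xy: subtract (-31/81)·f_2 from -31/9xy + 11/27x + 16/9y² + 4y - 44/27 → -91/81x + 16/9y² + 262/81y + 209/81
  leading term x: no divisor's leading term divides it; move -91/81x to the remainder.
  leading term y²: no divisor's leading term divides it; move 16/9y² to the remainder.
  leading term y: no divisor's leading term divides it; move 262/81y to the remainder.
  leading term 1: no divisor's leading term divides it; move 209/81 to the remainder.
  remainder -91/81x + 16/9y² + 262/81y + 209/81 ≠ 0; add h_4 = -91/81x + 16/9y² + 262/81y + 209/81 to the basis.

S(f_1,f_3): lcm = x²y. S = -4x² - xy² - 13/6xy + 9/2x + 2y² + 11/3y.
  leading term x²: subtract (-4/3)·f_1 from -4x² - xy² - 13/6xy + 9/2x + 2y² + 11/3y → -xy² - 37/6xy - 61/6x + 2y² + 35/3y + 44/3
  leading term xy²: subtract (-1/9y)·f_2 from -xy² - 37/6xy - 61/6x + 2y² + 35/3y + 44/3 → -119/18xy - 61/6x + 16/9y² + 116/9y + 44/3
  leading term xy: subtract (-119/162)·f_2 from -119/18xy - 61/6x + 16/9y² + 116/9y + 44/3 → -2123/162x + 16/9y² + 925/81y + 3685/162
  leading term x: subtract (2123/182)·h_4 from -2123/162x + 16/9y² + 925/81y + 3685/162 → -5176/273y² - 64646/2457y - 18062/2457
  leading term y²: no divisor's leading term divides it; move -5176/273y² to the remainder.
  leading term y: no divisor's leading term divides it; move -64646/2457y to the remainder.
  leading term 1: no divisor's leading term divides it; move -18062/2457 to the remainder.
  remainder -5176/273y² - 64646/2457y - 18062/2457 ≠ 0; add h_5 = -5176/273y² - 64646/2457y - 18062/2457 to the basis.

S(f_2,f_3): lcm = xy. S = -40/9x + 23/18y + 103/18.
  leading term x: subtract (360/91)·h_4 from -40/9x + 23/18y + 103/18 → -640/91y² - 6289/546y - 2449/546
  leading term y²: subtract (240/647)·h_5 from -640/91y² - 6289/546y - 2449/546 → -20479/11646y - 20479/11646
  leading term y: no divisor's leading term divides it; move -20479/11646y to the remainder.
  leading term 1: no divisor's leading term divides it; move -20479/11646 to the remainder.
  remainder -20479/11646y - 20479/11646 ≠ 0; add h_6 = -20479/11646y - 20479/11646 to the basis.

The other S-polynomials (S(f_1,h_4), S(f_2,h_4), S(f_3,h_4), S(f_1,h_5), S(f_2,h_5), S(f_3,h_5), S(h_4,h_5), S(f_1,h_6), S(f_2,h_6), S(f_3,h_6), S(h_4,h_6), S(h_5,h_6)) all reduce to 0 modulo the current basis, so we have a Gröbner basis.
Inter-reduce: drop elements whose leading term is divisible by another's, tail-reduce, and make monic.
Reduced Gröbner basis: {x - 1, y + 1}.

A lex Gröbner basis eliminates variables successively. Here y + 1 depends only on y, with roots {-1}; lifting each root through the earlier basis elements recovers the full solutions.
  y = -1: the earlier basis element becomes x - 1 = 0, giving x = 1 — point (1, -1).
Each listed point satisfies every original equation (direct substitution).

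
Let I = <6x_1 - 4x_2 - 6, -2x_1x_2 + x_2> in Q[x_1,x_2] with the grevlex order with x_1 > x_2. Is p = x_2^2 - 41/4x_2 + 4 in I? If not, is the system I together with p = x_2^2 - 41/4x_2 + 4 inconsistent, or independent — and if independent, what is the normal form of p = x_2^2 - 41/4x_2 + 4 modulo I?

Adjoining x_2^2 - 41/4x_2 + 4 makes the ideal the whole ring: the system is inconsistent.

First compute the reduced Gröbner basis of I by Buchberger's algorithm.
f_1 = 6x_1 - 4x_2 - 6, LT = x_1.
f_2 = -2x_1x_2 + x_2, LT = x_1x_2.

S(f_1,f_2): lcm = x_1x_2. S = -2/3x_2^2 - 1/2x_2.
  reduce S modulo (f_1, f_2):
  remainder -2/3x_2^2 - 1/2x_2 ≠ 0; add h_3 = -2/3x_2^2 - 1/2x_2 to the basis.

The other S-polynomials (S(f_1,h_3), S(f_2,h_3)) all reduce to 0 modulo the current basis, so we have a Gröbner basis.
Inter-reduce: drop elements whose leading term is divisible by another's, tail-reduce, and make monic.
Reduced Gröbner basis: {x_2^2 + 3/4x_2, x_1 - 2/3x_2 - 1}.
Label its elements g_1 = x_2^2 + 3/4x_2, g_2 = x_1 - 2/3x_2 - 1.

Reduce p = x_2^2 - 41/4x_2 + 4 modulo G:
  leading term x_2^2: subtract (1)·g_1 from x_2^2 - 41/4x_2 + 4 → -11x_2 + 4
  leading term x_2: no divisor's leading term divides it; move -11x_2 to the remainder.
  leading term 1: no divisor's leading term divides it; move 4 to the remainder.
  normal form = -11x_2 + 4.
The normal form is nonzero, so p ∉ I. Since p minus its normal form lies in I, I + (p) = I + (r) where r = -11x_2 + 4; decide whether this ideal is the whole ring.
Run Buchberger on G together with r (pairs among the g_i already reduce to 0 since G is a Gröbner basis):
g_1 = x_2^2 + 3/4x_2, LT = x_2^2.
g_2 = x_1 - 2/3x_2 - 1, LT = x_1.
r = -11x_2 + 4, LT = x_2.

S(g_1,r): lcm = x_2^2. S = 49/44x_2.
  reduce S modulo (g_1, g_2, r):
  remainder 49/121 ≠ 0; add m_4 = 49/121 to the basis.

The other S-polynomials (S(g_1,g_2), S(g_2,r), S(g_1,m_4), S(g_2,m_4), S(r,m_4)) all reduce to 0 modulo the current basis, so we have a Gröbner basis.
Inter-reduce: drop elements whose leading term is divisible by another's, tail-reduce, and make monic.
Reduced Gröbner basis: {1}.
The reduced Gröbner basis of I + (p) is {1}: the ideal is the whole ring, so the enlarged system has no common solution — adjoining p is inconsistent.

Ideal membership is decidable via reduction modulo a Gröbner basis.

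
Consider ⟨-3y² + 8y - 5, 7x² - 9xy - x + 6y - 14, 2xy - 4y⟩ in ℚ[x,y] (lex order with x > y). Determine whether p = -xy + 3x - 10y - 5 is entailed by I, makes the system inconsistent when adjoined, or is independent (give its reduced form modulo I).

Adjoining -xy + 3x - 10y - 5 makes the ideal the whole ring: the system is inconsistent.

First compute the reduced Gröbner basis of I by Buchberger's algorithm.
f_1 = -3y² + 8y - 5, LT = y².
f_2 = 7x² - 9xy - x + 6y - 14, LT = x².
f_3 = 2xy - 4y, LT = xy.

S(f_1,f_3): lcm = xy². S = -8/3xy + 5/3x + 2y².
  leading term xy: subtract (-4/3)·f_3 from -8/3xy + 5/3x + 2y² → 5/3x + 2y² - 16/3y
  leading term x: no divisor's leading term divides it; move 5/3x to the remainder.
  leading term y²: subtract (-⅔)·f_1 from 2y² - 16/3y → -10/3
  leading term 1: no divisor's leading term divides it; move -10/3 to the remainder.
  remainder 5/3x - 10/3 ≠ 0; add h_4 = 5/3x - 10/3 to the basis.

S(f_2,f_3): lcm = x²y. S = -9/7xy² + 13/7xy + 6/7y² - 2y.
  leading term xy²: subtract (3/7x)·f_1 from -9/7xy² + 13/7xy + 6/7y² - 2y → -11/7xy + 15/7x + 6/7y² - 2y
  leading term xy: subtract (-11/14)·f_3 from -11/7xy + 15/7x + 6/7y² - 2y → 15/7x + 6/7y² - 36/7y
  leading term x: subtract (9/7)·h_4 from 15/7x + 6/7y² - 36/7y → 6/7y² - 36/7y + 30/7
  leading term y²: subtract (-2/7)·f_1 from 6/7y² - 36/7y + 30/7 → -20/7y + 20/7
  leading term y: no divisor's leading term divides it; move -20/7y to the remainder.
  leading term 1: no divisor's leading term divides it; move 20/7 to the remainder.
  remainder -20/7y + 20/7 ≠ 0; add h_5 = -20/7y + 20/7 to the basis.

The other S-polynomials (S(f_1,f_2), S(f_1,h_4), S(f_2,h_4), S(f_3,h_4), S(f_1,h_5), S(f_2,h_5), S(f_3,h_5), S(h_4,h_5)) all reduce to 0 modulo the current basis, so we have a Gröbner basis.
Inter-reduce: drop elements whose leading term is divisible by another's, tail-reduce, and make monic.
Reduced Gröbner basis: {x - 2, y - 1}.
Label its elements g_1 = x - 2, g_2 = y - 1.

Reduce p = -xy + 3x - 10y - 5 modulo G:
  leading term xy: subtract (-y)·g_1 from -xy + 3x - 10y - 5 → 3x - 12y - 5
  leading term x: subtract (3)·g_1 from 3x - 12y - 5 → -12y + 1
  leading term y: subtract (-12)·g_2 from -12y + 1 → -11
  leading term 1: no divisor's leading term divides it; move -11 to the remainder.
  normal form = -11.
The normal form is nonzero, so p ∉ I. Since p minus its normal form lies in I, I + (p) = I + (r) where r = -11; decide whether this ideal is the whole ring.
Here r = -11 is a nonzero constant, hence a unit: 1 ∈ I + (p), the Gröbner basis of I + (p) is {1}, and the enlarged system has no common solution — adjoining p is inconsistent.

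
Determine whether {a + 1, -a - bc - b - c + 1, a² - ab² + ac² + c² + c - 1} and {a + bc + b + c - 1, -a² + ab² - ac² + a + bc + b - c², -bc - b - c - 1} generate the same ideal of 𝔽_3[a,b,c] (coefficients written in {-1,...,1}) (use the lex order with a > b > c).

Yes, the ideals are equal.

Equality of ideals is decidable: compute both reduced Gröbner bases (unique for the ordering) and check whether they agree.
Buchberger on the first generating set:
f_1 = a + 1, LT = a.
f_2 = -a - bc - b - c + 1, LT = a.
f_3 = a² - ab² + ac² + c² + c - 1, LT = a².

S(f_1,f_2): lcm = a. S = -bc - b - c - 1.
  leading term bc: no divisor's leading term divides it; move -bc to the remainder.
  leading term b: no divisor's leading term divides it; move -b to the remainder.
  leading term c: no divisor's leading term divides it; move -c to the remainder.
  leading term 1: no divisor's leading term divides it; move -1 to the remainder.
  remainder -bc - b - c - 1 ≠ 0; add g_4 = -bc - b - c - 1 to the basis.

S(f_1,f_3): lcm = a². S = ab² - ac² + a - c² - c + 1.
  leading term ab²: subtract (b²)·f_1 from ab² - ac² + a - c² - c + 1 → -ac² + a - b² - c² - c + 1
  leading term ac²: subtract (-c²)·f_1 from -ac² + a - b² - c² - c + 1 → a - b² - c + 1
  leading term a: subtract (1)·f_1 from a - b² - c + 1 → -b² - c
  leading term b²: no divisor's leading term divides it; move -b² to the remainder.
  leading term c: no divisor's leading term divides it; move -c to the remainder.
  remainder -b² - c ≠ 0; add g_5 = -b² - c to the basis.

S(g_4,g_5): lcm = b²c. S = b² + bc + b - c².
  leading term b²: subtract (-1)·g_5 from b² + bc + b - c² → bc + b - c² - c
  leading term bc: subtract (-1)·g_4 from bc + b - c² - c → -c² + c - 1
  leading term c²: no divisor's leading term divides it; move -c² to the remainder.
  leading term c: no divisor's leading term divides it; move c to the remainder.
  leading term 1: no divisor's leading term divides it; move -1 to the remainder.
  remainder -c² + c - 1 ≠ 0; add g_6 = -c² + c - 1 to the basis.

The other S-polynomials (S(f_2,f_3), S(f_1,g_4), S(f_2,g_4), S(f_3,g_4), S(f_1,g_5), S(f_2,g_5), S(f_3,g_5), S(f_1,g_6), S(f_2,g_6), S(f_3,g_6), S(g_4,g_6), S(g_5,g_6)) all reduce to 0 modulo the current basis, so we have a Gröbner basis.
Inter-reduce: drop elements whose leading term is divisible by another's, tail-reduce, and make monic.
Reduced Gröbner basis: {a + 1, b² + c, bc + b + c + 1, c² - c + 1}.

Buchberger on the second generating set:
h_1 = a + bc + b + c - 1, LT = a.
h_2 = -a² + ab² - ac² + a + bc + b - c², LT = a².
h_3 = -bc - b - c - 1, LT = bc.

S(h_1,h_2): lcm = a². S = ab² + abc + ab - ac² + ac + bc + b - c².
  leading term ab²: subtract (b²)·h_1 from ab² + abc + ab - ac² + ac + bc + b - c² → abc + ab - ac² + ac - b³c - b³ - b²c + b² + bc + b - c²
  leading term abc: subtract (bc)·h_1 from abc + ab - ac² + ac - b³c - b³ - b²c + b² + bc + b - c² → ab - ac² + ac - b³c - b³ - b²c² + b²c + b² - bc² - bc + b - c²
  leading term ab: subtract (b)·h_1 from ab - ac² + ac - b³c - b³ - b²c² + b²c + b² - bc² - bc + b - c² → -ac² + ac - b³c - b³ - b²c² - bc² + bc - b - c²
  leading term ac²: subtract (-c²)·h_1 from -ac² + ac - b³c - b³ - b²c² - bc² + bc - b - c² → ac - b³c - b³ - b²c² + bc³ + bc - b + c³ + c²
  leading term ac: subtract (c)·h_1 from ac - b³c - b³ - b²c² + bc³ + bc - b + c³ + c² → -b³c - b³ - b²c² + bc³ - bc² - b + c³ + c
  leading term b³c: subtract (b²)·h_3 from -b³c - b³ - b²c² + bc³ - bc² - b + c³ + c → -b²c² + b²c + b² + bc³ - bc² - b + c³ + c
  leading term b²c²: subtract (bc)·h_3 from -b²c² + b²c + b² + bc³ - bc² - b + c³ + c → -b²c + b² + bc³ + bc - b + c³ + c
  leading term b²c: subtract (b)·h_3 from -b²c + b² + bc³ + bc - b + c³ + c → -b² + bc³ - bc + c³ + c
  leading term b²: no divisor's leading term divides it; move -b² to the remainder.
  leading term bc³: subtract (-c²)·h_3 from bc³ - bc + c³ + c → -bc² - bc - c² + c
  leading term bc²: subtract (c)·h_3 from -bc² - bc - c² + c → -c
  leading term c: no divisor's leading term divides it; move -c to the remainder.
  remainder -b² - c ≠ 0; add k_4 = -b² - c to the basis.

S(h_3,k_4): lcm = b²c. S = b² + bc + b - c².
  leading term b²: subtract (-1)·k_4 from b² + bc + b - c² → bc + b - c² - c
  leading term bc: subtract (-1)·h_3 from bc + b - c² - c → -c² + c - 1
  leading term c²: no divisor's leading term divides it; move -c² to the remainder.
  leading term c: no divisor's leading term divides it; move c to the remainder.
  leading term 1: no divisor's leading term divides it; move -1 to the remainder.
  remainder -c² + c - 1 ≠ 0; add k_5 = -c² + c - 1 to the basis.

The other S-polynomials (S(h_1,h_3), S(h_2,h_3), S(h_1,k_4), S(h_2,k_4), S(h_1,k_5), S(h_2,k_5), S(h_3,k_5), S(k_4,k_5)) all reduce to 0 modulo the current basis, so we have a Gröbner basis.
Inter-reduce: drop elements whose leading term is divisible by another's, tail-reduce, and make monic.
Reduced Gröbner basis: {a + 1, b² + c, bc + b + c + 1, c² - c + 1}.

The two bases agree; hence the ideals are identical.
The same test decides containment: I ⊆ J iff every generator of I reduces to 0 modulo a Gröbner basis of J.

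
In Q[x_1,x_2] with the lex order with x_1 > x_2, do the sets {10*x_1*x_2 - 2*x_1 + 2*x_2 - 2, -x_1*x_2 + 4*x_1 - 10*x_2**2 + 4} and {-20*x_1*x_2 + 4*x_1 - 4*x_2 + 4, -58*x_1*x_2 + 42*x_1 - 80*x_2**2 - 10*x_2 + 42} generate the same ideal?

Yes, the ideals are equal.

Equality of ideals is decidable: compute both reduced Gröbner bases (unique for the ordering) and check whether they agree.
Buchberger on the first generating set:
f_1 = 10*x_1*x_2 - 2*x_1 + 2*x_2 - 2, LT = x_1*x_2.
f_2 = -x_1*x_2 + 4*x_1 - 10*x_2**2 + 4, LT = x_1*x_2.

S(f_1,f_2): lcm = x_1*x_2. S = 19/5*x_1 - 10*x_2**2 + 1/5*x_2 + 19/5.
  leading term x_1: no divisor's leading term divides it; move 19/5*x_1 to the remainder.
  leading term x_2**2: no divisor's leading term divides it; move -10*x_2**2 to the remainder.
  leading term x_2: no divisor's leading term divides it; move 1/5*x_2 to the remainder.
  leading term 1: no divisor's leading term divides it; move 19/5 to the remainder.
  remainder 19/5*x_1 - 10*x_2**2 + 1/5*x_2 + 19/5 ≠ 0; add g_3 = 19/5*x_1 - 10*x_2**2 + 1/5*x_2 + 19/5 to the basis.

S(f_1,g_3): lcm = x_1*x_2. S = -1/5*x_1 + 50/19*x_2**3 - 1/19*x_2**2 - 4/5*x_2 - 1/5.
  leading term x_1: subtract (-1/19)·g_3 from -1/5*x_1 + 50/19*x_2**3 - 1/19*x_2**2 - 4/5*x_2 - 1/5 → 50/19*x_2**3 - 11/19*x_2**2 - 15/19*x_2
  leading term x_2**3: no divisor's leading term divides it; move 50/19*x_2**3 to the remainder.
  leading term x_2**2: no divisor's leading term divides it; move -11/19*x_2**2 to the remainder.
  leading term x_2: no divisor's leading term divides it; move -15/19*x_2 to the remainder.
  remainder 50/19*x_2**3 - 11/19*x_2**2 - 15/19*x_2 ≠ 0; add g_4 = 50/19*x_2**3 - 11/19*x_2**2 - 15/19*x_2 to the basis.

The other S-polynomials (S(f_2,g_3), S(f_1,g_4), S(f_2,g_4), S(g_3,g_4)) all reduce to 0 modulo the current basis, so we have a Gröbner basis.
Inter-reduce: drop elements whose leading term is divisible by another's, tail-reduce, and make monic.
Reduced Gröbner basis: {x_1 - 50/19*x_2**2 + 1/19*x_2 + 1, x_2**3 - 11/50*x_2**2 - 3/10*x_2}.

Buchberger on the second generating set:
h_1 = -20*x_1*x_2 + 4*x_1 - 4*x_2 + 4, LT = x_1*x_2.
h_2 = -58*x_1*x_2 + 42*x_1 - 80*x_2**2 - 10*x_2 + 42, LT = x_1*x_2.

S(h_1,h_2): lcm = x_1*x_2. S = 76/145*x_1 - 40/29*x_2**2 + 4/145*x_2 + 76/145.
  leading term x_1: no divisor's leading term divides it; move 76/145*x_1 to the remainder.
  leading term x_2**2: no divisor's leading term divides it; move -40/29*x_2**2 to the remainder.
  leading term x_2: no divisor's leading term divides it; move 4/145*x_2 to the remainder.
  leading term 1: no divisor's leading term divides it; move 76/145 to the remainder.
  remainder 76/145*x_1 - 40/29*x_2**2 + 4/145*x_2 + 76/145 ≠ 0; add k_3 = 76/145*x_1 - 40/29*x_2**2 + 4/145*x_2 + 76/145 to the basis.

S(h_1,k_3): lcm = x_1*x_2. S = -1/5*x_1 + 50/19*x_2**3 - 1/19*x_2**2 - 4/5*x_2 - 1/5.
  leading term x_1: subtract (-29/76)·k_3 from -1/5*x_1 + 50/19*x_2**3 - 1/19*x_2**2 - 4/5*x_2 - 1/5 → 50/19*x_2**3 - 11/19*x_2**2 - 15/19*x_2
  leading term x_2**3: no divisor's leading term divides it; move 50/19*x_2**3 to the remainder.
  leading term x_2**2: no divisor's leading term divides it; move -11/19*x_2**2 to the remainder.
  leading term x_2: no divisor's leading term divides it; move -15/19*x_2 to the remainder.
  remainder 50/19*x_2**3 - 11/19*x_2**2 - 15/19*x_2 ≠ 0; add k_4 = 50/19*x_2**3 - 11/19*x_2**2 - 15/19*x_2 to the basis.

The other S-polynomials (S(h_2,k_3), S(h_1,k_4), S(h_2,k_4), S(k_3,k_4)) all reduce to 0 modulo the current basis, so we have a Gröbner basis.
Inter-reduce: drop elements whose leading term is divisible by another's, tail-reduce, and make monic.
Reduced Gröbner basis: {x_1 - 50/19*x_2**2 + 1/19*x_2 + 1, x_2**3 - 11/50*x_2**2 - 3/10*x_2}.

These coincide, so the ideals are equal.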